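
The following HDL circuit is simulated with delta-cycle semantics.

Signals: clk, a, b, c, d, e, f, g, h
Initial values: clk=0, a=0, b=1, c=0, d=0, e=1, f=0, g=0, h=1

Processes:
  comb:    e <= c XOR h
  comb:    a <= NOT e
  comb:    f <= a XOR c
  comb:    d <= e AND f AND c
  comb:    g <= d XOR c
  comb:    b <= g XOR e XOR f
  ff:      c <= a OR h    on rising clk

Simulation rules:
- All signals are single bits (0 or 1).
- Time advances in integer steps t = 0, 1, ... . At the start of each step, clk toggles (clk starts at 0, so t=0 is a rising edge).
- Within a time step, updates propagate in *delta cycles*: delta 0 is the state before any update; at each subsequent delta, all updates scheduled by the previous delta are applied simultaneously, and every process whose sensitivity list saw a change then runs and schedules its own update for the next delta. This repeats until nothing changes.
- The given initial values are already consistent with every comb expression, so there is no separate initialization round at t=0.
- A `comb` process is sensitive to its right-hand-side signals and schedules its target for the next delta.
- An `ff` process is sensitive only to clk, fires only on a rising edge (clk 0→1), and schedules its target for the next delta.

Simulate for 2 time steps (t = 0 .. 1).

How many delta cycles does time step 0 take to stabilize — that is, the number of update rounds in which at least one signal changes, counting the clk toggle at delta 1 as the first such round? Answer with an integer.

[bits: a,clk,b,h,d,g,c,f,e]
t=0: Δ0=001100001 Δ1=011100001 Δ2=011100101 Δ3=011101110 Δ4=110101110 Δ5=110101100 Δ6=111101100 | 6Δ
t=1: Δ0=111101100 Δ1=101101100 | 1Δ

6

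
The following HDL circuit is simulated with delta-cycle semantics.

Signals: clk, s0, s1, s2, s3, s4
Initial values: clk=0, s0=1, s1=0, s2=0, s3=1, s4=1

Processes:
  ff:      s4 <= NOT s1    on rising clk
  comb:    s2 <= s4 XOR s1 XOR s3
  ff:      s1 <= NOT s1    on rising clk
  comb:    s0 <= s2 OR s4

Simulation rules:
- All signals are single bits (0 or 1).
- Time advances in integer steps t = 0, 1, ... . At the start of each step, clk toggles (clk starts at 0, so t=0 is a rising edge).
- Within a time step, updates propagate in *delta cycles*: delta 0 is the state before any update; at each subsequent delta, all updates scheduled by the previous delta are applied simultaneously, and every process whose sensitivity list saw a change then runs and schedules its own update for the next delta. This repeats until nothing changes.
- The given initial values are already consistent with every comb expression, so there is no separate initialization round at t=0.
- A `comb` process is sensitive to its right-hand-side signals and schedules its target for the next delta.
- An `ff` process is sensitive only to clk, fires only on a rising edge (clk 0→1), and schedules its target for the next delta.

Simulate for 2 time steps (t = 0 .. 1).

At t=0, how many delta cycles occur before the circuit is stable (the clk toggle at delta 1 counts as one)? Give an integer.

3

[bits: s2,s4,s3,clk,s0,s1]
t=0: Δ0=011010 Δ1=011110 Δ2=011111 Δ3=111111 | 3Δ
t=1: Δ0=111111 Δ1=111011 | 1Δ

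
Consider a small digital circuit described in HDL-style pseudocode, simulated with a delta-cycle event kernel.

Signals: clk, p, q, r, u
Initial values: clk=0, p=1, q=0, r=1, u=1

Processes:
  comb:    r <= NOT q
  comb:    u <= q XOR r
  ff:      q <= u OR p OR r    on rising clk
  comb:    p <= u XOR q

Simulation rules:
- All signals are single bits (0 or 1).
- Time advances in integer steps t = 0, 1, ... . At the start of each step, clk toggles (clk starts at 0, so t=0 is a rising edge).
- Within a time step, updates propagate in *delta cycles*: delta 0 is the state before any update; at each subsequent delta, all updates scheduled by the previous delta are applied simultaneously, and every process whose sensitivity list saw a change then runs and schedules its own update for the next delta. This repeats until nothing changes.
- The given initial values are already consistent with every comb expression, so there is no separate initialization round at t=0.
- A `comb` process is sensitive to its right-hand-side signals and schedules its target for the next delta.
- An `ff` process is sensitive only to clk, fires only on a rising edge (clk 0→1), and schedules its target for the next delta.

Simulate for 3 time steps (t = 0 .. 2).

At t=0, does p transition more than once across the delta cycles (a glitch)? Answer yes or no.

yes

t0.Δ0 clk=0 r=1 p=1 u=1 q=0
t0.Δ1 clk=1 r=1 p=1 u=1 q=0
t0.Δ2 clk=1 r=1 p=1 u=1 q=1
t0.Δ3 clk=1 r=0 p=0 u=0 q=1
t0.Δ4 clk=1 r=0 p=1 u=1 q=1
t0.Δ5 clk=1 r=0 p=0 u=1 q=1
t1.Δ0 clk=1 r=0 p=0 u=1 q=1
t1.Δ1 clk=0 r=0 p=0 u=1 q=1
t2.Δ0 clk=0 r=0 p=0 u=1 q=1
t2.Δ1 clk=1 r=0 p=0 u=1 q=1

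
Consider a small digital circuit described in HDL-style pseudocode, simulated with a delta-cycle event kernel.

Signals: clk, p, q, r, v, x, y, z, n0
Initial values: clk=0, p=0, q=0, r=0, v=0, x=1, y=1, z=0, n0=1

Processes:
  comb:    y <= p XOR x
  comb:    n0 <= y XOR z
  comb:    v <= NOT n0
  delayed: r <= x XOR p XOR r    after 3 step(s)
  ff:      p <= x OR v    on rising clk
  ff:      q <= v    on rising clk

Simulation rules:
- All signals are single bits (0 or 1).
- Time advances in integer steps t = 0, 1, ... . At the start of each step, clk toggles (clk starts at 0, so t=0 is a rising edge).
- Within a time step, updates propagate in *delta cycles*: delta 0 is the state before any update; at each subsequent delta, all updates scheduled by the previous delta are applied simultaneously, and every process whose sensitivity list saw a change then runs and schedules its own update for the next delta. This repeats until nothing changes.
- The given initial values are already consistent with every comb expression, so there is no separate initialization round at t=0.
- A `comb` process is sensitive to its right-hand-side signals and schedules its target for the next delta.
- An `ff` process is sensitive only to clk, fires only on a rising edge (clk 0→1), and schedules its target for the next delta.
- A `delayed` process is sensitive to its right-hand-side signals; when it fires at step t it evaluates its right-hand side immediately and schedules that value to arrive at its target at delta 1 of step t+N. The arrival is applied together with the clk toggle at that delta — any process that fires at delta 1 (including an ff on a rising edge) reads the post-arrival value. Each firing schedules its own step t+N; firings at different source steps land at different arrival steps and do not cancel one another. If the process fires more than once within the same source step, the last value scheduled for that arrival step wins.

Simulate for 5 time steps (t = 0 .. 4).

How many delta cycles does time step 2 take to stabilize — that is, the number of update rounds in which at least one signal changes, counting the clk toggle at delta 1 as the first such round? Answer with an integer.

t0.Δ0 q=0 r=0 z=0 clk=0 v=0 n0=1 p=0 y=1 x=1
t0.Δ1 q=0 r=0 z=0 clk=1 v=0 n0=1 p=0 y=1 x=1
t0.Δ2 q=0 r=0 z=0 clk=1 v=0 n0=1 p=1 y=1 x=1
t0.Δ3 q=0 r=0 z=0 clk=1 v=0 n0=1 p=1 y=0 x=1
t0.Δ4 q=0 r=0 z=0 clk=1 v=0 n0=0 p=1 y=0 x=1
t0.Δ5 q=0 r=0 z=0 clk=1 v=1 n0=0 p=1 y=0 x=1
t1.Δ0 q=0 r=0 z=0 clk=1 v=1 n0=0 p=1 y=0 x=1
t1.Δ1 q=0 r=0 z=0 clk=0 v=1 n0=0 p=1 y=0 x=1
t2.Δ0 q=0 r=0 z=0 clk=0 v=1 n0=0 p=1 y=0 x=1
t2.Δ1 q=0 r=0 z=0 clk=1 v=1 n0=0 p=1 y=0 x=1
t2.Δ2 q=1 r=0 z=0 clk=1 v=1 n0=0 p=1 y=0 x=1
t3.Δ0 q=1 r=0 z=0 clk=1 v=1 n0=0 p=1 y=0 x=1
t3.Δ1 q=1 r=0 z=0 clk=0 v=1 n0=0 p=1 y=0 x=1
t4.Δ0 q=1 r=0 z=0 clk=0 v=1 n0=0 p=1 y=0 x=1
t4.Δ1 q=1 r=0 z=0 clk=1 v=1 n0=0 p=1 y=0 x=1

2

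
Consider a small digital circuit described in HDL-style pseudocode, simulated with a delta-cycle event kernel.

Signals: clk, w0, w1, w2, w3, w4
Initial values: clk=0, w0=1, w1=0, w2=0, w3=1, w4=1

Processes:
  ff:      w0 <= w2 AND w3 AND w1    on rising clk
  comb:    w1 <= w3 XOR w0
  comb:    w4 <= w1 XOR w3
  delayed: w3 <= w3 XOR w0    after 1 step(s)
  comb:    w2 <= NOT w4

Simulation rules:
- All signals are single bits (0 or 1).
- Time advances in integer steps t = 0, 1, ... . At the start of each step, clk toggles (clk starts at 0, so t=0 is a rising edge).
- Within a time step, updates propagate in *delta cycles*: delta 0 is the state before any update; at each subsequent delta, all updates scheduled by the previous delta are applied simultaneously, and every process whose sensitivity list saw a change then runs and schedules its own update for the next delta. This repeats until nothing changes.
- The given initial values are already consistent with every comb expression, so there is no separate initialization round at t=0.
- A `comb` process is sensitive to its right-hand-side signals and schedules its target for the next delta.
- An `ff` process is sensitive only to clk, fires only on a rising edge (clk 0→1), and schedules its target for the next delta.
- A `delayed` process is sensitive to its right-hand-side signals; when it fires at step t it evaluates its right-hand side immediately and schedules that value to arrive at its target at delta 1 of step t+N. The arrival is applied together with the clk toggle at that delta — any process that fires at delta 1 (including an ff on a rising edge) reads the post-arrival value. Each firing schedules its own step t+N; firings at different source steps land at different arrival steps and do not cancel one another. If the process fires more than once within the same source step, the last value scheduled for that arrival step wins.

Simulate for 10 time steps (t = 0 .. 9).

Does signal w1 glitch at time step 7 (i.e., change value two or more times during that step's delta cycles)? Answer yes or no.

t=0 Δ0: w2=0 w3=1 clk=0 w0=1 w4=1 w1=0
  Δ1: clk:0→1
  Δ2: w0:1→0
  Δ3: w1:0→1
  Δ4: w4:1→0
  Δ5: w2:0→1
  (5Δ to stable)
t=1 Δ0: w2=1 w3=1 clk=1 w0=0 w4=0 w1=1
  Δ1: clk:1→0
  (1Δ to stable)
t=2 Δ0: w2=1 w3=1 clk=0 w0=0 w4=0 w1=1
  Δ1: clk:0→1
  Δ2: w0:0→1
  Δ3: w1:1→0
  Δ4: w4:0→1
  Δ5: w2:1→0
  (5Δ to stable)
t=3 Δ0: w2=0 w3=1 clk=1 w0=1 w4=1 w1=0
  Δ1: w3:1→0, clk:1→0
  Δ2: w4:1→0, w1:0→1
  Δ3: w2:0→1, w4:0→1
  Δ4: w2:1→0
  (4Δ to stable)
t=4 Δ0: w2=0 w3=0 clk=0 w0=1 w4=1 w1=1
  Δ1: w3:0→1, clk:0→1
  Δ2: w0:1→0, w4:1→0, w1:1→0
  Δ3: w2:0→1, w4:0→1, w1:0→1
  Δ4: w2:1→0, w4:1→0
  Δ5: w2:0→1
  (5Δ to stable)
t=5 Δ0: w2=1 w3=1 clk=1 w0=0 w4=0 w1=1
  Δ1: clk:1→0
  (1Δ to stable)
t=6 Δ0: w2=1 w3=1 clk=0 w0=0 w4=0 w1=1
  Δ1: clk:0→1
  Δ2: w0:0→1
  Δ3: w1:1→0
  Δ4: w4:0→1
  Δ5: w2:1→0
  (5Δ to stable)
t=7 Δ0: w2=0 w3=1 clk=1 w0=1 w4=1 w1=0
  Δ1: w3:1→0, clk:1→0
  Δ2: w4:1→0, w1:0→1
  Δ3: w2:0→1, w4:0→1
  Δ4: w2:1→0
  (4Δ to stable)
t=8 Δ0: w2=0 w3=0 clk=0 w0=1 w4=1 w1=1
  Δ1: w3:0→1, clk:0→1
  Δ2: w0:1→0, w4:1→0, w1:1→0
  Δ3: w2:0→1, w4:0→1, w1:0→1
  Δ4: w2:1→0, w4:1→0
  Δ5: w2:0→1
  (5Δ to stable)
t=9 Δ0: w2=1 w3=1 clk=1 w0=0 w4=0 w1=1
  Δ1: clk:1→0
  (1Δ to stable)

no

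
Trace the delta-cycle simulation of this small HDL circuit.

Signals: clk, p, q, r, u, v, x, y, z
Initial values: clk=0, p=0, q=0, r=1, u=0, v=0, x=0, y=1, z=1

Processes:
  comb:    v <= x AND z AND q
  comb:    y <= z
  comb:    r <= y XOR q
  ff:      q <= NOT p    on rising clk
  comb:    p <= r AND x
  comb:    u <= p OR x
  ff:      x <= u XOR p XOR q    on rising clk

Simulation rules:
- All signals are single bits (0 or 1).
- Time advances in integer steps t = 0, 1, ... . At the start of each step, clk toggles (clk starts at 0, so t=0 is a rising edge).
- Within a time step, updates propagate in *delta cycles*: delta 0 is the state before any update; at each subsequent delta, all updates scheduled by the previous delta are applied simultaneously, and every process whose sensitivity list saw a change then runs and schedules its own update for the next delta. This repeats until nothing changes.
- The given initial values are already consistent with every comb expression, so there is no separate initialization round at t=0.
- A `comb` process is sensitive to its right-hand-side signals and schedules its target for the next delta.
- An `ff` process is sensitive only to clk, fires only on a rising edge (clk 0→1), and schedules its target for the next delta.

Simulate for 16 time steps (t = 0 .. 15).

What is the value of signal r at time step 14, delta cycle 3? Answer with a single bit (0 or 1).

0

t=0 Δ0: p=0 z=1 v=0 x=0 r=1 y=1 u=0 clk=0 q=0
  Δ1: clk:0→1
  Δ2: q:0→1
  Δ3: r:1→0
  (3Δ to stable)
t=1 Δ0: p=0 z=1 v=0 x=0 r=0 y=1 u=0 clk=1 q=1
  Δ1: clk:1→0
  (1Δ to stable)
t=2 Δ0: p=0 z=1 v=0 x=0 r=0 y=1 u=0 clk=0 q=1
  Δ1: clk:0→1
  Δ2: x:0→1
  Δ3: v:0→1, u:0→1
  (3Δ to stable)
t=3 Δ0: p=0 z=1 v=1 x=1 r=0 y=1 u=1 clk=1 q=1
  Δ1: clk:1→0
  (1Δ to stable)
t=4 Δ0: p=0 z=1 v=1 x=1 r=0 y=1 u=1 clk=0 q=1
  Δ1: clk:0→1
  Δ2: x:1→0
  Δ3: v:1→0, u:1→0
  (3Δ to stable)
t=5 Δ0: p=0 z=1 v=0 x=0 r=0 y=1 u=0 clk=1 q=1
  Δ1: clk:1→0
  (1Δ to stable)
t=6 Δ0: p=0 z=1 v=0 x=0 r=0 y=1 u=0 clk=0 q=1
  Δ1: clk:0→1
  Δ2: x:0→1
  Δ3: v:0→1, u:0→1
  (3Δ to stable)
t=7 Δ0: p=0 z=1 v=1 x=1 r=0 y=1 u=1 clk=1 q=1
  Δ1: clk:1→0
  (1Δ to stable)
t=8 Δ0: p=0 z=1 v=1 x=1 r=0 y=1 u=1 clk=0 q=1
  Δ1: clk:0→1
  Δ2: x:1→0
  Δ3: v:1→0, u:1→0
  (3Δ to stable)
t=9 Δ0: p=0 z=1 v=0 x=0 r=0 y=1 u=0 clk=1 q=1
  Δ1: clk:1→0
  (1Δ to stable)
t=10 Δ0: p=0 z=1 v=0 x=0 r=0 y=1 u=0 clk=0 q=1
  Δ1: clk:0→1
  Δ2: x:0→1
  Δ3: v:0→1, u:0→1
  (3Δ to stable)
t=11 Δ0: p=0 z=1 v=1 x=1 r=0 y=1 u=1 clk=1 q=1
  Δ1: clk:1→0
  (1Δ to stable)
t=12 Δ0: p=0 z=1 v=1 x=1 r=0 y=1 u=1 clk=0 q=1
  Δ1: clk:0→1
  Δ2: x:1→0
  Δ3: v:1→0, u:1→0
  (3Δ to stable)
t=13 Δ0: p=0 z=1 v=0 x=0 r=0 y=1 u=0 clk=1 q=1
  Δ1: clk:1→0
  (1Δ to stable)
t=14 Δ0: p=0 z=1 v=0 x=0 r=0 y=1 u=0 clk=0 q=1
  Δ1: clk:0→1
  Δ2: x:0→1
  Δ3: v:0→1, u:0→1
  (3Δ to stable)
t=15 Δ0: p=0 z=1 v=1 x=1 r=0 y=1 u=1 clk=1 q=1
  Δ1: clk:1→0
  (1Δ to stable)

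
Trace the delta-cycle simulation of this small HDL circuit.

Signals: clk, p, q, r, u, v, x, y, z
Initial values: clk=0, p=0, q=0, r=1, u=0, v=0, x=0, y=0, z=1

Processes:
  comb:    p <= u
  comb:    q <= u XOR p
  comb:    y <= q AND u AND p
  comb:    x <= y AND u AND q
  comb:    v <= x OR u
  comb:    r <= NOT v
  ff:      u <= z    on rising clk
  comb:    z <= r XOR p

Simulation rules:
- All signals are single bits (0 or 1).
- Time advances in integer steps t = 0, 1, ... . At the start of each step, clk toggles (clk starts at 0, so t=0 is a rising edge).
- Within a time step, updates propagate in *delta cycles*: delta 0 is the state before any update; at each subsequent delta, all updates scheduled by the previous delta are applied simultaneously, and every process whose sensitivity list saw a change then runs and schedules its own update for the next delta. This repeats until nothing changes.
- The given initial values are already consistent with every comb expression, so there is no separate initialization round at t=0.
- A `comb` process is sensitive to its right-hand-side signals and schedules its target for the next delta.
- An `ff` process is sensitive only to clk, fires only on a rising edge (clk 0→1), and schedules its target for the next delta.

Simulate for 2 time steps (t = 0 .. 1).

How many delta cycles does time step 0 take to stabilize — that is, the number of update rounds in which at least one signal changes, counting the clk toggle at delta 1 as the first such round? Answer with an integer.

5

t0.Δ0 q=0 r=1 y=0 clk=0 u=0 z=1 p=0 v=0 x=0
t0.Δ1 q=0 r=1 y=0 clk=1 u=0 z=1 p=0 v=0 x=0
t0.Δ2 q=0 r=1 y=0 clk=1 u=1 z=1 p=0 v=0 x=0
t0.Δ3 q=1 r=1 y=0 clk=1 u=1 z=1 p=1 v=1 x=0
t0.Δ4 q=0 r=0 y=1 clk=1 u=1 z=0 p=1 v=1 x=0
t0.Δ5 q=0 r=0 y=0 clk=1 u=1 z=1 p=1 v=1 x=0
t1.Δ0 q=0 r=0 y=0 clk=1 u=1 z=1 p=1 v=1 x=0
t1.Δ1 q=0 r=0 y=0 clk=0 u=1 z=1 p=1 v=1 x=0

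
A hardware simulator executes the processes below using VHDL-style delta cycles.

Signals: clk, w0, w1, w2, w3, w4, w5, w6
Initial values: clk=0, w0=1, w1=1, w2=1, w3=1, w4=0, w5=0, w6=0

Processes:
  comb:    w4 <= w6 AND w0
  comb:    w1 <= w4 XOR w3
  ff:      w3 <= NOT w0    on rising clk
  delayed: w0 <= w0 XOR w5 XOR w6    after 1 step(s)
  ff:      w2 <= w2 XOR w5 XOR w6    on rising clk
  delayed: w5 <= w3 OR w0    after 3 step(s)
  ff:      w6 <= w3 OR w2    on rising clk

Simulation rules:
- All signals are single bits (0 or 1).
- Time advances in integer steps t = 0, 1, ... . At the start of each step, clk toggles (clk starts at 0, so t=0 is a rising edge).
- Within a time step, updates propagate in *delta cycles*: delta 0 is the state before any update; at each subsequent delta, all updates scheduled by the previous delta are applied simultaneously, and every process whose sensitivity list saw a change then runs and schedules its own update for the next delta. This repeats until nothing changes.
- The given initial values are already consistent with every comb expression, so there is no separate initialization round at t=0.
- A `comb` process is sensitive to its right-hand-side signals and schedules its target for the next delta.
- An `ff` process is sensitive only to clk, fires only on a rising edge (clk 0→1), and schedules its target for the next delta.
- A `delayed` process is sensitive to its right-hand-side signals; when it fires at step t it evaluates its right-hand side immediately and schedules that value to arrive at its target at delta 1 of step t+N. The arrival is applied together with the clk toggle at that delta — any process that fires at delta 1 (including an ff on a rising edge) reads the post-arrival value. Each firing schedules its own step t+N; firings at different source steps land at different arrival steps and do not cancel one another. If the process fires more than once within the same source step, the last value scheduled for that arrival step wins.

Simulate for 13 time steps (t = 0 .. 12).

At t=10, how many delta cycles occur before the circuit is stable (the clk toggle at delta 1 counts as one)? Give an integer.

[bits: clk,w5,w6,w0,w4,w2,w3,w1]
t=0: Δ0=00010111 Δ1=10010111 Δ2=10110101 Δ3=10111100 Δ4=10111101 | 4Δ
t=1: Δ0=10111101 Δ1=00101101 Δ2=00100101 Δ3=00100100 | 3Δ
t=2: Δ0=00100100 Δ1=10110100 Δ2=10111000 Δ3=10111001 | 3Δ
t=3: Δ0=10111001 Δ1=01101001 Δ2=01100001 Δ3=01100000 | 3Δ
t=4: Δ0=01100000 Δ1=10100000 Δ2=10000110 Δ3=10000111 | 3Δ
t=5: Δ0=10000111 Δ1=01000111 | 1Δ
t=6: Δ0=01000111 Δ1=10010111 Δ2=10110101 Δ3=10111100 Δ4=10111101 | 4Δ
t=7: Δ0=10111101 Δ1=01101101 Δ2=01100101 Δ3=01100100 | 3Δ
t=8: Δ0=01100100 Δ1=11100100 Δ2=11100110 Δ3=11100111 | 3Δ
t=9: Δ0=11100111 Δ1=01100111 | 1Δ
t=10: Δ0=01100111 Δ1=10100111 Δ2=10100011 | 2Δ
t=11: Δ0=10100011 Δ1=01110011 Δ2=01111011 Δ3=01111010 | 3Δ
t=12: Δ0=01111010 Δ1=11111010 Δ2=11111000 Δ3=11111001 | 3Δ

2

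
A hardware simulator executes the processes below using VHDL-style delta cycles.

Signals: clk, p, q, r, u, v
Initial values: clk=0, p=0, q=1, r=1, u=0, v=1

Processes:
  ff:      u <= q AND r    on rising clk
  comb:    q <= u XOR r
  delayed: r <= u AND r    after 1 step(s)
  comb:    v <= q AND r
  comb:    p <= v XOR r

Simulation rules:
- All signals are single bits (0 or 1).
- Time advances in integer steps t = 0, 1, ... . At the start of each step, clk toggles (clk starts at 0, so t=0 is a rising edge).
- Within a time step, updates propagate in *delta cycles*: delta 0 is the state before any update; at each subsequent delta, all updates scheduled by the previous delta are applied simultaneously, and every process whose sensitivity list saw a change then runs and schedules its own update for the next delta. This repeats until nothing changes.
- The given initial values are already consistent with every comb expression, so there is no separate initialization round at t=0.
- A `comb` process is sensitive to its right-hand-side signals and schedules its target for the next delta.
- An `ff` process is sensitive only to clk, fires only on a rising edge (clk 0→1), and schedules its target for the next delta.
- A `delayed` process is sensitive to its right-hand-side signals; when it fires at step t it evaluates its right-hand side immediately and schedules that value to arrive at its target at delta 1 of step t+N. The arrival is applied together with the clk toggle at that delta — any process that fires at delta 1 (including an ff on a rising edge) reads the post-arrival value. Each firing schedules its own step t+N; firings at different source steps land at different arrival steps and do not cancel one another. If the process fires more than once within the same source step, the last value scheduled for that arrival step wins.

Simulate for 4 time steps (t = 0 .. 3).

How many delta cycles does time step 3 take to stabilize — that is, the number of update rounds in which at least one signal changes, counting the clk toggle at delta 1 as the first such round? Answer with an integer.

3

t=0 Δ0: r=1 u=0 p=0 v=1 clk=0 q=1
  Δ1: clk:0→1
  Δ2: u:0→1
  Δ3: q:1→0
  Δ4: v:1→0
  Δ5: p:0→1
  (5Δ to stable)
t=1 Δ0: r=1 u=1 p=1 v=0 clk=1 q=0
  Δ1: clk:1→0
  (1Δ to stable)
t=2 Δ0: r=1 u=1 p=1 v=0 clk=0 q=0
  Δ1: clk:0→1
  Δ2: u:1→0
  Δ3: q:0→1
  Δ4: v:0→1
  Δ5: p:1→0
  (5Δ to stable)
t=3 Δ0: r=1 u=0 p=0 v=1 clk=1 q=1
  Δ1: r:1→0, clk:1→0
  Δ2: p:0→1, v:1→0, q:1→0
  Δ3: p:1→0
  (3Δ to stable)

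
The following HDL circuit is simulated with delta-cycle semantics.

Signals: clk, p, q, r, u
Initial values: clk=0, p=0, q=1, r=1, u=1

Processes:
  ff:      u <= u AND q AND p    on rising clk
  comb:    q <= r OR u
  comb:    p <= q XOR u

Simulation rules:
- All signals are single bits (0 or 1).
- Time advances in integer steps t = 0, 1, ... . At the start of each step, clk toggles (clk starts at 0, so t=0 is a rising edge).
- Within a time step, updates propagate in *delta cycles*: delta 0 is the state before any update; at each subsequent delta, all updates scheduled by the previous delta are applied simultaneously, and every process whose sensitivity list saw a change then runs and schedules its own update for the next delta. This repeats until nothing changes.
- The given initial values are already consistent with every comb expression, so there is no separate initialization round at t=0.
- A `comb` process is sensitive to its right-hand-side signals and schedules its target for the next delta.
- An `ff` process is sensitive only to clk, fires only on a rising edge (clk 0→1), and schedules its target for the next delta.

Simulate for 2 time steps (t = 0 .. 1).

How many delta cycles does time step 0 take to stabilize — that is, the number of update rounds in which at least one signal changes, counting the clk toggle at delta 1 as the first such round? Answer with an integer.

3

t0.Δ0 p=0 r=1 clk=0 u=1 q=1
t0.Δ1 p=0 r=1 clk=1 u=1 q=1
t0.Δ2 p=0 r=1 clk=1 u=0 q=1
t0.Δ3 p=1 r=1 clk=1 u=0 q=1
t1.Δ0 p=1 r=1 clk=1 u=0 q=1
t1.Δ1 p=1 r=1 clk=0 u=0 q=1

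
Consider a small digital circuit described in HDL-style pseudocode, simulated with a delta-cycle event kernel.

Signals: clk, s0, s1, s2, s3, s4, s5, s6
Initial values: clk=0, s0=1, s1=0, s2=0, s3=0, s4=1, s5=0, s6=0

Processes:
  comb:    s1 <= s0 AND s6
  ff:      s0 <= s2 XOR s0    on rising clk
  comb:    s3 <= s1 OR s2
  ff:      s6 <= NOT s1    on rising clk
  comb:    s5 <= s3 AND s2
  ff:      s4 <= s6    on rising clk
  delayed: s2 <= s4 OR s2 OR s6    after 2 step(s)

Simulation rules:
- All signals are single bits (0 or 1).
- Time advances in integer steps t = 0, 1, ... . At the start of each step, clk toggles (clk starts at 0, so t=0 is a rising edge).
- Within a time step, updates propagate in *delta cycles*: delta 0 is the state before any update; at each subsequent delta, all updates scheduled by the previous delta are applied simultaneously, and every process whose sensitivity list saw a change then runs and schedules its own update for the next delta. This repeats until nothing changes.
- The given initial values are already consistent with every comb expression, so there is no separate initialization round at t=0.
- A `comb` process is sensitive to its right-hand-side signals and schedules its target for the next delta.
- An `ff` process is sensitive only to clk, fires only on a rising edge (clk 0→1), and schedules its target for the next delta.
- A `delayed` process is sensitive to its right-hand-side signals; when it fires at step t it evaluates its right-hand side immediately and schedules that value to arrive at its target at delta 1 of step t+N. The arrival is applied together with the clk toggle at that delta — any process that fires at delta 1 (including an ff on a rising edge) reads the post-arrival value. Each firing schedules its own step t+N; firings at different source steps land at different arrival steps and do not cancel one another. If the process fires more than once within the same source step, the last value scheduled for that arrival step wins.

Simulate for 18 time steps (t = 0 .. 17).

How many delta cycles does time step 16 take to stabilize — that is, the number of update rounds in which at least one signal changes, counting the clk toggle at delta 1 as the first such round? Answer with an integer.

t0.Δ0 s5=0 s4=1 s1=0 s0=1 s3=0 s6=0 s2=0 clk=0
t0.Δ1 s5=0 s4=1 s1=0 s0=1 s3=0 s6=0 s2=0 clk=1
t0.Δ2 s5=0 s4=0 s1=0 s0=1 s3=0 s6=1 s2=0 clk=1
t0.Δ3 s5=0 s4=0 s1=1 s0=1 s3=0 s6=1 s2=0 clk=1
t0.Δ4 s5=0 s4=0 s1=1 s0=1 s3=1 s6=1 s2=0 clk=1
t1.Δ0 s5=0 s4=0 s1=1 s0=1 s3=1 s6=1 s2=0 clk=1
t1.Δ1 s5=0 s4=0 s1=1 s0=1 s3=1 s6=1 s2=0 clk=0
t2.Δ0 s5=0 s4=0 s1=1 s0=1 s3=1 s6=1 s2=0 clk=0
t2.Δ1 s5=0 s4=0 s1=1 s0=1 s3=1 s6=1 s2=1 clk=1
t2.Δ2 s5=1 s4=1 s1=1 s0=0 s3=1 s6=0 s2=1 clk=1
t2.Δ3 s5=1 s4=1 s1=0 s0=0 s3=1 s6=0 s2=1 clk=1
t3.Δ0 s5=1 s4=1 s1=0 s0=0 s3=1 s6=0 s2=1 clk=1
t3.Δ1 s5=1 s4=1 s1=0 s0=0 s3=1 s6=0 s2=1 clk=0
t4.Δ0 s5=1 s4=1 s1=0 s0=0 s3=1 s6=0 s2=1 clk=0
t4.Δ1 s5=1 s4=1 s1=0 s0=0 s3=1 s6=0 s2=1 clk=1
t4.Δ2 s5=1 s4=0 s1=0 s0=1 s3=1 s6=1 s2=1 clk=1
t4.Δ3 s5=1 s4=0 s1=1 s0=1 s3=1 s6=1 s2=1 clk=1
t5.Δ0 s5=1 s4=0 s1=1 s0=1 s3=1 s6=1 s2=1 clk=1
t5.Δ1 s5=1 s4=0 s1=1 s0=1 s3=1 s6=1 s2=1 clk=0
t6.Δ0 s5=1 s4=0 s1=1 s0=1 s3=1 s6=1 s2=1 clk=0
t6.Δ1 s5=1 s4=0 s1=1 s0=1 s3=1 s6=1 s2=1 clk=1
t6.Δ2 s5=1 s4=1 s1=1 s0=0 s3=1 s6=0 s2=1 clk=1
t6.Δ3 s5=1 s4=1 s1=0 s0=0 s3=1 s6=0 s2=1 clk=1
t7.Δ0 s5=1 s4=1 s1=0 s0=0 s3=1 s6=0 s2=1 clk=1
t7.Δ1 s5=1 s4=1 s1=0 s0=0 s3=1 s6=0 s2=1 clk=0
t8.Δ0 s5=1 s4=1 s1=0 s0=0 s3=1 s6=0 s2=1 clk=0
t8.Δ1 s5=1 s4=1 s1=0 s0=0 s3=1 s6=0 s2=1 clk=1
t8.Δ2 s5=1 s4=0 s1=0 s0=1 s3=1 s6=1 s2=1 clk=1
t8.Δ3 s5=1 s4=0 s1=1 s0=1 s3=1 s6=1 s2=1 clk=1
t9.Δ0 s5=1 s4=0 s1=1 s0=1 s3=1 s6=1 s2=1 clk=1
t9.Δ1 s5=1 s4=0 s1=1 s0=1 s3=1 s6=1 s2=1 clk=0
t10.Δ0 s5=1 s4=0 s1=1 s0=1 s3=1 s6=1 s2=1 clk=0
t10.Δ1 s5=1 s4=0 s1=1 s0=1 s3=1 s6=1 s2=1 clk=1
t10.Δ2 s5=1 s4=1 s1=1 s0=0 s3=1 s6=0 s2=1 clk=1
t10.Δ3 s5=1 s4=1 s1=0 s0=0 s3=1 s6=0 s2=1 clk=1
t11.Δ0 s5=1 s4=1 s1=0 s0=0 s3=1 s6=0 s2=1 clk=1
t11.Δ1 s5=1 s4=1 s1=0 s0=0 s3=1 s6=0 s2=1 clk=0
t12.Δ0 s5=1 s4=1 s1=0 s0=0 s3=1 s6=0 s2=1 clk=0
t12.Δ1 s5=1 s4=1 s1=0 s0=0 s3=1 s6=0 s2=1 clk=1
t12.Δ2 s5=1 s4=0 s1=0 s0=1 s3=1 s6=1 s2=1 clk=1
t12.Δ3 s5=1 s4=0 s1=1 s0=1 s3=1 s6=1 s2=1 clk=1
t13.Δ0 s5=1 s4=0 s1=1 s0=1 s3=1 s6=1 s2=1 clk=1
t13.Δ1 s5=1 s4=0 s1=1 s0=1 s3=1 s6=1 s2=1 clk=0
t14.Δ0 s5=1 s4=0 s1=1 s0=1 s3=1 s6=1 s2=1 clk=0
t14.Δ1 s5=1 s4=0 s1=1 s0=1 s3=1 s6=1 s2=1 clk=1
t14.Δ2 s5=1 s4=1 s1=1 s0=0 s3=1 s6=0 s2=1 clk=1
t14.Δ3 s5=1 s4=1 s1=0 s0=0 s3=1 s6=0 s2=1 clk=1
t15.Δ0 s5=1 s4=1 s1=0 s0=0 s3=1 s6=0 s2=1 clk=1
t15.Δ1 s5=1 s4=1 s1=0 s0=0 s3=1 s6=0 s2=1 clk=0
t16.Δ0 s5=1 s4=1 s1=0 s0=0 s3=1 s6=0 s2=1 clk=0
t16.Δ1 s5=1 s4=1 s1=0 s0=0 s3=1 s6=0 s2=1 clk=1
t16.Δ2 s5=1 s4=0 s1=0 s0=1 s3=1 s6=1 s2=1 clk=1
t16.Δ3 s5=1 s4=0 s1=1 s0=1 s3=1 s6=1 s2=1 clk=1
t17.Δ0 s5=1 s4=0 s1=1 s0=1 s3=1 s6=1 s2=1 clk=1
t17.Δ1 s5=1 s4=0 s1=1 s0=1 s3=1 s6=1 s2=1 clk=0

3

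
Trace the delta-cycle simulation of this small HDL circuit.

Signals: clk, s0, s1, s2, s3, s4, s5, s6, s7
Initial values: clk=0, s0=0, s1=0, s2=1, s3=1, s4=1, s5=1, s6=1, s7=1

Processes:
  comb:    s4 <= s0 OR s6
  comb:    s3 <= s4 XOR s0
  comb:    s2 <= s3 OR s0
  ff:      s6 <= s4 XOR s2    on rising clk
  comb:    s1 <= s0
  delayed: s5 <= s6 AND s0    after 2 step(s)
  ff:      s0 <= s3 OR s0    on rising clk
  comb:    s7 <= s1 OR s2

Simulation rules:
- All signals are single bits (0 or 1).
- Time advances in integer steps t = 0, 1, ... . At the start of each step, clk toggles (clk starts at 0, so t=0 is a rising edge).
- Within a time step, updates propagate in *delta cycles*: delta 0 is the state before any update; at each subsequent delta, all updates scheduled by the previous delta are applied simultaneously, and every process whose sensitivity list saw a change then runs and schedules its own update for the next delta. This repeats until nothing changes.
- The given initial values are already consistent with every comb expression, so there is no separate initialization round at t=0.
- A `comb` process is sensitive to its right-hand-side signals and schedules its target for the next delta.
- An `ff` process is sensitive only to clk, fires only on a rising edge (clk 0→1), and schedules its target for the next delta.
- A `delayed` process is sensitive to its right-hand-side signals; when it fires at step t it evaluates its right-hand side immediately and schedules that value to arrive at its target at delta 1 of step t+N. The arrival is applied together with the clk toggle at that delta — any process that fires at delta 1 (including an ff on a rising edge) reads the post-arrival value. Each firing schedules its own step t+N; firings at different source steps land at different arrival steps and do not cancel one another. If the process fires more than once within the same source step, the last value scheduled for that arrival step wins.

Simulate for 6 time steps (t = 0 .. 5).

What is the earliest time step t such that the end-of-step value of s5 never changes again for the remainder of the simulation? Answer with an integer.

2

[bits: s6,s4,s5,s7,clk,s1,s2,s3,s0]
t=0: Δ0=111100110 Δ1=111110110 Δ2=011110111 Δ3=011111101 | 3Δ
t=1: Δ0=011111101 Δ1=011101101 | 1Δ
t=2: Δ0=011101101 Δ1=010111101 | 1Δ
t=3: Δ0=010111101 Δ1=010101101 | 1Δ
t=4: Δ0=010101101 Δ1=010111101 | 1Δ
t=5: Δ0=010111101 Δ1=010101101 | 1Δ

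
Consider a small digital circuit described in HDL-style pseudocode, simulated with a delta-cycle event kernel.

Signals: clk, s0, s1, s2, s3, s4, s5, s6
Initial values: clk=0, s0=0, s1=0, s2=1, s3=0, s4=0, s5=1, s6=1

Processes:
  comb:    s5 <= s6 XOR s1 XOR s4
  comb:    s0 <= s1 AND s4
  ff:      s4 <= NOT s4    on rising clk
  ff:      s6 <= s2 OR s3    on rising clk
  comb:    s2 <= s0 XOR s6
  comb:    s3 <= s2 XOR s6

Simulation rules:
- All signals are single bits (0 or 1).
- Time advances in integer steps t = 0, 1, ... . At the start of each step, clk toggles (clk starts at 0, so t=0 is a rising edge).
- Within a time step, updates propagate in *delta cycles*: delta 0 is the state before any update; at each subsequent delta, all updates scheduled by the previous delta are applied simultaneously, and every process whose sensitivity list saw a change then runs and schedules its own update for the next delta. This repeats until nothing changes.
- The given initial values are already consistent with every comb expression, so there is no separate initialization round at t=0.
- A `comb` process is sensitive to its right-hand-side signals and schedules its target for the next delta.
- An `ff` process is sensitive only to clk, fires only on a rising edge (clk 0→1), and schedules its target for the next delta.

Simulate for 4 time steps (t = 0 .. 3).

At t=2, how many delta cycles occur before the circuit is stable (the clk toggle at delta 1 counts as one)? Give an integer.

t=0 Δ0: s4=0 s1=0 s3=0 s6=1 s0=0 s5=1 s2=1 clk=0
  Δ1: clk:0→1
  Δ2: s4:0→1
  Δ3: s5:1→0
  (3Δ to stable)
t=1 Δ0: s4=1 s1=0 s3=0 s6=1 s0=0 s5=0 s2=1 clk=1
  Δ1: clk:1→0
  (1Δ to stable)
t=2 Δ0: s4=1 s1=0 s3=0 s6=1 s0=0 s5=0 s2=1 clk=0
  Δ1: clk:0→1
  Δ2: s4:1→0
  Δ3: s5:0→1
  (3Δ to stable)
t=3 Δ0: s4=0 s1=0 s3=0 s6=1 s0=0 s5=1 s2=1 clk=1
  Δ1: clk:1→0
  (1Δ to stable)

3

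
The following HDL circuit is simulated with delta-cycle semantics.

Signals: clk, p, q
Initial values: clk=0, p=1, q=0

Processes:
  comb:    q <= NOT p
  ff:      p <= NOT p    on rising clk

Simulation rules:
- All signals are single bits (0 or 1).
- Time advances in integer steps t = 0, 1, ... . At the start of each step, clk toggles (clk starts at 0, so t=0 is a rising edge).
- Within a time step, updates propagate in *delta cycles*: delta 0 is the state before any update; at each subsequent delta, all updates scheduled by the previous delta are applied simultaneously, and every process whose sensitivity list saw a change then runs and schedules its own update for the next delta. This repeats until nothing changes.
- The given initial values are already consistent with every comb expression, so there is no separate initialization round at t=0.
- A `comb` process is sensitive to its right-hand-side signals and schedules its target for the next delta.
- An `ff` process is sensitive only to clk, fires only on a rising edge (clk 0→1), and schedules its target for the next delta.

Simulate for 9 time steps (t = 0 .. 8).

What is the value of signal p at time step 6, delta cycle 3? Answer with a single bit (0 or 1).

1

t0.Δ0 q=0 p=1 clk=0
t0.Δ1 q=0 p=1 clk=1
t0.Δ2 q=0 p=0 clk=1
t0.Δ3 q=1 p=0 clk=1
t1.Δ0 q=1 p=0 clk=1
t1.Δ1 q=1 p=0 clk=0
t2.Δ0 q=1 p=0 clk=0
t2.Δ1 q=1 p=0 clk=1
t2.Δ2 q=1 p=1 clk=1
t2.Δ3 q=0 p=1 clk=1
t3.Δ0 q=0 p=1 clk=1
t3.Δ1 q=0 p=1 clk=0
t4.Δ0 q=0 p=1 clk=0
t4.Δ1 q=0 p=1 clk=1
t4.Δ2 q=0 p=0 clk=1
t4.Δ3 q=1 p=0 clk=1
t5.Δ0 q=1 p=0 clk=1
t5.Δ1 q=1 p=0 clk=0
t6.Δ0 q=1 p=0 clk=0
t6.Δ1 q=1 p=0 clk=1
t6.Δ2 q=1 p=1 clk=1
t6.Δ3 q=0 p=1 clk=1
t7.Δ0 q=0 p=1 clk=1
t7.Δ1 q=0 p=1 clk=0
t8.Δ0 q=0 p=1 clk=0
t8.Δ1 q=0 p=1 clk=1
t8.Δ2 q=0 p=0 clk=1
t8.Δ3 q=1 p=0 clk=1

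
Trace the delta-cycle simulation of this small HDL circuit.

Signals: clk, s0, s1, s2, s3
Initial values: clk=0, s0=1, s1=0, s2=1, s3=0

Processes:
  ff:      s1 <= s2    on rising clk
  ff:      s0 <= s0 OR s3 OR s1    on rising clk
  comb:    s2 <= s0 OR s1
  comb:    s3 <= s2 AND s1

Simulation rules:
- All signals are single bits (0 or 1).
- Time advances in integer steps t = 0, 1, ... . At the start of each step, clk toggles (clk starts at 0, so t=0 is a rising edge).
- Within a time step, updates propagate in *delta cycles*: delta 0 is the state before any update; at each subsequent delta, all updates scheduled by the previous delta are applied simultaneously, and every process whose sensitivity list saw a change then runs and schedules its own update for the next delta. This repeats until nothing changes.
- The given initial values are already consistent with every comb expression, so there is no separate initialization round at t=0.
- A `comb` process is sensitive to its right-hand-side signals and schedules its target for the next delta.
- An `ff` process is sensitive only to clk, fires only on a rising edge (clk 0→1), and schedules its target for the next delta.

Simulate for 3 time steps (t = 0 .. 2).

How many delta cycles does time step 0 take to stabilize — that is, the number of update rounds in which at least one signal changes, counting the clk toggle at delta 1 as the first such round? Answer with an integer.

t0.Δ0 s0=1 s3=0 s2=1 s1=0 clk=0
t0.Δ1 s0=1 s3=0 s2=1 s1=0 clk=1
t0.Δ2 s0=1 s3=0 s2=1 s1=1 clk=1
t0.Δ3 s0=1 s3=1 s2=1 s1=1 clk=1
t1.Δ0 s0=1 s3=1 s2=1 s1=1 clk=1
t1.Δ1 s0=1 s3=1 s2=1 s1=1 clk=0
t2.Δ0 s0=1 s3=1 s2=1 s1=1 clk=0
t2.Δ1 s0=1 s3=1 s2=1 s1=1 clk=1

3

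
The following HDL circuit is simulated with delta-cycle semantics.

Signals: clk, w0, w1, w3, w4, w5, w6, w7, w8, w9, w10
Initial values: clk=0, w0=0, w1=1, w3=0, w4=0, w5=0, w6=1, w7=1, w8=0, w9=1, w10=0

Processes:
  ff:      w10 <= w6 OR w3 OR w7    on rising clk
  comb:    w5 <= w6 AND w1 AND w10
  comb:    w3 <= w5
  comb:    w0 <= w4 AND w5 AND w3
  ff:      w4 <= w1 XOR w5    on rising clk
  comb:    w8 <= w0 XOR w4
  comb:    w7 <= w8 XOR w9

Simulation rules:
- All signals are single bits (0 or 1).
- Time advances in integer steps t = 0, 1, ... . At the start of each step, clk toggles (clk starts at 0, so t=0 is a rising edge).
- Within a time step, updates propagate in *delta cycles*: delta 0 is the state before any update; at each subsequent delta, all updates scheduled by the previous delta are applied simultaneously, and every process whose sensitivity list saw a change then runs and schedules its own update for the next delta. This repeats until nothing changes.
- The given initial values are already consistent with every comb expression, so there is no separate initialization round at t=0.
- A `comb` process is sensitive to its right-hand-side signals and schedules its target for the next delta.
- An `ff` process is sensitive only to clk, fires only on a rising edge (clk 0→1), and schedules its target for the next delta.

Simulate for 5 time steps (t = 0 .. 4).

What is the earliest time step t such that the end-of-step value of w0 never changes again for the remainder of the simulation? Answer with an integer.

t0.Δ0 w3=0 w1=1 w8=0 w6=1 w0=0 w10=0 clk=0 w4=0 w5=0 w7=1 w9=1
t0.Δ1 w3=0 w1=1 w8=0 w6=1 w0=0 w10=0 clk=1 w4=0 w5=0 w7=1 w9=1
t0.Δ2 w3=0 w1=1 w8=0 w6=1 w0=0 w10=1 clk=1 w4=1 w5=0 w7=1 w9=1
t0.Δ3 w3=0 w1=1 w8=1 w6=1 w0=0 w10=1 clk=1 w4=1 w5=1 w7=1 w9=1
t0.Δ4 w3=1 w1=1 w8=1 w6=1 w0=0 w10=1 clk=1 w4=1 w5=1 w7=0 w9=1
t0.Δ5 w3=1 w1=1 w8=1 w6=1 w0=1 w10=1 clk=1 w4=1 w5=1 w7=0 w9=1
t0.Δ6 w3=1 w1=1 w8=0 w6=1 w0=1 w10=1 clk=1 w4=1 w5=1 w7=0 w9=1
t0.Δ7 w3=1 w1=1 w8=0 w6=1 w0=1 w10=1 clk=1 w4=1 w5=1 w7=1 w9=1
t1.Δ0 w3=1 w1=1 w8=0 w6=1 w0=1 w10=1 clk=1 w4=1 w5=1 w7=1 w9=1
t1.Δ1 w3=1 w1=1 w8=0 w6=1 w0=1 w10=1 clk=0 w4=1 w5=1 w7=1 w9=1
t2.Δ0 w3=1 w1=1 w8=0 w6=1 w0=1 w10=1 clk=0 w4=1 w5=1 w7=1 w9=1
t2.Δ1 w3=1 w1=1 w8=0 w6=1 w0=1 w10=1 clk=1 w4=1 w5=1 w7=1 w9=1
t2.Δ2 w3=1 w1=1 w8=0 w6=1 w0=1 w10=1 clk=1 w4=0 w5=1 w7=1 w9=1
t2.Δ3 w3=1 w1=1 w8=1 w6=1 w0=0 w10=1 clk=1 w4=0 w5=1 w7=1 w9=1
t2.Δ4 w3=1 w1=1 w8=0 w6=1 w0=0 w10=1 clk=1 w4=0 w5=1 w7=0 w9=1
t2.Δ5 w3=1 w1=1 w8=0 w6=1 w0=0 w10=1 clk=1 w4=0 w5=1 w7=1 w9=1
t3.Δ0 w3=1 w1=1 w8=0 w6=1 w0=0 w10=1 clk=1 w4=0 w5=1 w7=1 w9=1
t3.Δ1 w3=1 w1=1 w8=0 w6=1 w0=0 w10=1 clk=0 w4=0 w5=1 w7=1 w9=1
t4.Δ0 w3=1 w1=1 w8=0 w6=1 w0=0 w10=1 clk=0 w4=0 w5=1 w7=1 w9=1
t4.Δ1 w3=1 w1=1 w8=0 w6=1 w0=0 w10=1 clk=1 w4=0 w5=1 w7=1 w9=1

2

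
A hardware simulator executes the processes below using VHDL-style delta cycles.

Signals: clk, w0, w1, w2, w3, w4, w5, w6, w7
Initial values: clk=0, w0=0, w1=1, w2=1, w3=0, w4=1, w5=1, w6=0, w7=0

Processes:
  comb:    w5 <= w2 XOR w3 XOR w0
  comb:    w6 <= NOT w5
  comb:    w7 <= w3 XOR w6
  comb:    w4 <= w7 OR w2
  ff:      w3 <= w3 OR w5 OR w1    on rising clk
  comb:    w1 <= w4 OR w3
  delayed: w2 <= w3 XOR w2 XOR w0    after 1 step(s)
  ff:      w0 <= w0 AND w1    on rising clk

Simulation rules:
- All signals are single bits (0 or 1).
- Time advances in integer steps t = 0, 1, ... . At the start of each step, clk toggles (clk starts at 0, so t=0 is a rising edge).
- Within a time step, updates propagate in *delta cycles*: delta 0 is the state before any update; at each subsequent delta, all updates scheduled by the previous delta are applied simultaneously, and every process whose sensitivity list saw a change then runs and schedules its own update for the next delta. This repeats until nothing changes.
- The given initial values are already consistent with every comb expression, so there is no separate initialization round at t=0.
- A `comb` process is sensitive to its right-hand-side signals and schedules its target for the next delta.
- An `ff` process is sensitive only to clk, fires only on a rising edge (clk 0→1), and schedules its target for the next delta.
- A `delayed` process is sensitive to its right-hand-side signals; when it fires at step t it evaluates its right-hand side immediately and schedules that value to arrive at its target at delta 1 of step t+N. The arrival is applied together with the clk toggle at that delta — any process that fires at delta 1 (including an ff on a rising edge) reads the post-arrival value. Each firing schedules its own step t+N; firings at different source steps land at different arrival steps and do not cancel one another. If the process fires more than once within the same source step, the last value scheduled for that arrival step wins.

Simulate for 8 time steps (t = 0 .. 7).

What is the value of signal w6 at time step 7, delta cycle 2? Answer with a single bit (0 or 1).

t0.Δ0 clk=0 w2=1 w4=1 w6=0 w5=1 w3=0 w1=1 w7=0 w0=0
t0.Δ1 clk=1 w2=1 w4=1 w6=0 w5=1 w3=0 w1=1 w7=0 w0=0
t0.Δ2 clk=1 w2=1 w4=1 w6=0 w5=1 w3=1 w1=1 w7=0 w0=0
t0.Δ3 clk=1 w2=1 w4=1 w6=0 w5=0 w3=1 w1=1 w7=1 w0=0
t0.Δ4 clk=1 w2=1 w4=1 w6=1 w5=0 w3=1 w1=1 w7=1 w0=0
t0.Δ5 clk=1 w2=1 w4=1 w6=1 w5=0 w3=1 w1=1 w7=0 w0=0
t1.Δ0 clk=1 w2=1 w4=1 w6=1 w5=0 w3=1 w1=1 w7=0 w0=0
t1.Δ1 clk=0 w2=0 w4=1 w6=1 w5=0 w3=1 w1=1 w7=0 w0=0
t1.Δ2 clk=0 w2=0 w4=0 w6=1 w5=1 w3=1 w1=1 w7=0 w0=0
t1.Δ3 clk=0 w2=0 w4=0 w6=0 w5=1 w3=1 w1=1 w7=0 w0=0
t1.Δ4 clk=0 w2=0 w4=0 w6=0 w5=1 w3=1 w1=1 w7=1 w0=0
t1.Δ5 clk=0 w2=0 w4=1 w6=0 w5=1 w3=1 w1=1 w7=1 w0=0
t2.Δ0 clk=0 w2=0 w4=1 w6=0 w5=1 w3=1 w1=1 w7=1 w0=0
t2.Δ1 clk=1 w2=1 w4=1 w6=0 w5=1 w3=1 w1=1 w7=1 w0=0
t2.Δ2 clk=1 w2=1 w4=1 w6=0 w5=0 w3=1 w1=1 w7=1 w0=0
t2.Δ3 clk=1 w2=1 w4=1 w6=1 w5=0 w3=1 w1=1 w7=1 w0=0
t2.Δ4 clk=1 w2=1 w4=1 w6=1 w5=0 w3=1 w1=1 w7=0 w0=0
t3.Δ0 clk=1 w2=1 w4=1 w6=1 w5=0 w3=1 w1=1 w7=0 w0=0
t3.Δ1 clk=0 w2=0 w4=1 w6=1 w5=0 w3=1 w1=1 w7=0 w0=0
t3.Δ2 clk=0 w2=0 w4=0 w6=1 w5=1 w3=1 w1=1 w7=0 w0=0
t3.Δ3 clk=0 w2=0 w4=0 w6=0 w5=1 w3=1 w1=1 w7=0 w0=0
t3.Δ4 clk=0 w2=0 w4=0 w6=0 w5=1 w3=1 w1=1 w7=1 w0=0
t3.Δ5 clk=0 w2=0 w4=1 w6=0 w5=1 w3=1 w1=1 w7=1 w0=0
t4.Δ0 clk=0 w2=0 w4=1 w6=0 w5=1 w3=1 w1=1 w7=1 w0=0
t4.Δ1 clk=1 w2=1 w4=1 w6=0 w5=1 w3=1 w1=1 w7=1 w0=0
t4.Δ2 clk=1 w2=1 w4=1 w6=0 w5=0 w3=1 w1=1 w7=1 w0=0
t4.Δ3 clk=1 w2=1 w4=1 w6=1 w5=0 w3=1 w1=1 w7=1 w0=0
t4.Δ4 clk=1 w2=1 w4=1 w6=1 w5=0 w3=1 w1=1 w7=0 w0=0
t5.Δ0 clk=1 w2=1 w4=1 w6=1 w5=0 w3=1 w1=1 w7=0 w0=0
t5.Δ1 clk=0 w2=0 w4=1 w6=1 w5=0 w3=1 w1=1 w7=0 w0=0
t5.Δ2 clk=0 w2=0 w4=0 w6=1 w5=1 w3=1 w1=1 w7=0 w0=0
t5.Δ3 clk=0 w2=0 w4=0 w6=0 w5=1 w3=1 w1=1 w7=0 w0=0
t5.Δ4 clk=0 w2=0 w4=0 w6=0 w5=1 w3=1 w1=1 w7=1 w0=0
t5.Δ5 clk=0 w2=0 w4=1 w6=0 w5=1 w3=1 w1=1 w7=1 w0=0
t6.Δ0 clk=0 w2=0 w4=1 w6=0 w5=1 w3=1 w1=1 w7=1 w0=0
t6.Δ1 clk=1 w2=1 w4=1 w6=0 w5=1 w3=1 w1=1 w7=1 w0=0
t6.Δ2 clk=1 w2=1 w4=1 w6=0 w5=0 w3=1 w1=1 w7=1 w0=0
t6.Δ3 clk=1 w2=1 w4=1 w6=1 w5=0 w3=1 w1=1 w7=1 w0=0
t6.Δ4 clk=1 w2=1 w4=1 w6=1 w5=0 w3=1 w1=1 w7=0 w0=0
t7.Δ0 clk=1 w2=1 w4=1 w6=1 w5=0 w3=1 w1=1 w7=0 w0=0
t7.Δ1 clk=0 w2=0 w4=1 w6=1 w5=0 w3=1 w1=1 w7=0 w0=0
t7.Δ2 clk=0 w2=0 w4=0 w6=1 w5=1 w3=1 w1=1 w7=0 w0=0
t7.Δ3 clk=0 w2=0 w4=0 w6=0 w5=1 w3=1 w1=1 w7=0 w0=0
t7.Δ4 clk=0 w2=0 w4=0 w6=0 w5=1 w3=1 w1=1 w7=1 w0=0
t7.Δ5 clk=0 w2=0 w4=1 w6=0 w5=1 w3=1 w1=1 w7=1 w0=0

1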